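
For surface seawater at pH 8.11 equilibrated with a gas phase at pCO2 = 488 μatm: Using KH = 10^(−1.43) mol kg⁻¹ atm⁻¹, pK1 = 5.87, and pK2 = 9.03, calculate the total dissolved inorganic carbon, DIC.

DIC = 3.55 mmol/kg

[CO2*] = KH · pCO2 = 10^(−1.43) × 488×10^-6 = 1.813×10^-5 mol/kg
α₀ = 1/(1 + K1/[H⁺] + K1K2/[H⁺]²) = 1/(1 + 10^+2.24 + 10^+1.32) = 0.005111
DIC = [CO2*]/α₀ = 1.813×10^-5 / 0.005111 = 3.55 mmol/kg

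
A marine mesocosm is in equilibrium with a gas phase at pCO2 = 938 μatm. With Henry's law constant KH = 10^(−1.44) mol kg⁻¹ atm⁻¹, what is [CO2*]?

[CO2*] = 34.1 μmol/kg

KH = 10^(−1.44) = 3.631×10^-2 mol kg⁻¹ atm⁻¹
[CO2*] = KH · pCO2 = 3.631×10^-2 × 938×10^-6 atm = 3.41×10^-5 mol/kg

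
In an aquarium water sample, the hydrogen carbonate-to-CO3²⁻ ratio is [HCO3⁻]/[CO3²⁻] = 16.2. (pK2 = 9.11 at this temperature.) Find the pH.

pH = 7.90

From K2 = [H⁺][CO3²⁻]/[HCO3⁻]:  pH = pK2 − log₁₀([HCO3⁻]/[CO3²⁻])
log₁₀(16.2) = +1.210
pH = 9.11 − (+1.210) = 7.90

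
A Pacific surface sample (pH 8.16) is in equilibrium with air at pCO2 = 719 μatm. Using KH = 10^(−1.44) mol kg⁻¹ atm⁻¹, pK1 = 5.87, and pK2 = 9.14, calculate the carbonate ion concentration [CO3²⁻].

[CO2*] = KH · pCO2 = 10^(−1.44) × 719×10^-6 = 2.611×10^-5 mol/kg
α₀ = 1/(1 + K1/[H⁺] + K1K2/[H⁺]²) = 1/(1 + 10^+2.29 + 10^+1.31) = 0.004621
DIC = [CO2*]/α₀ = 2.611×10^-5 / 0.004621 = 5.649 mmol/kg
[CO3²⁻] = α₂·DIC; α₂ = 0.09435, so [CO3²⁻] = 0.09435 × 5.649 = 0.533 mmol/kg

[CO3²⁻] = 0.533 mmol/kg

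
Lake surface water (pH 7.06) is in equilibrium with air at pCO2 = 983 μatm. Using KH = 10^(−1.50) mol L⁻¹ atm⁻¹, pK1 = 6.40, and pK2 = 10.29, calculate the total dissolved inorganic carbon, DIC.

[CO2*] = KH · pCO2 = 10^(−1.50) × 983×10^-6 = 3.109×10^-5 mol/L
α₀ = 1/(1 + K1/[H⁺] + K1K2/[H⁺]²) = 1/(1 + 10^+0.66 + 10^-2.57) = 0.1794
DIC = [CO2*]/α₀ = 3.109×10^-5 / 0.1794 = 0.173 mmol/L

DIC = 0.173 mmol/L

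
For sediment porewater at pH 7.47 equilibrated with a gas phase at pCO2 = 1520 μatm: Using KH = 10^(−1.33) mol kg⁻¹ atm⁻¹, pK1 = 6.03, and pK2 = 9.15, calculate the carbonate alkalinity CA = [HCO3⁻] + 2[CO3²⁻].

CA = 2.04 mmol/kg

[CO2*] = KH · pCO2 = 10^(−1.33) × 1520×10^-6 = 7.110×10^-5 mol/kg
α₀ = 1/(1 + K1/[H⁺] + K1K2/[H⁺]²) = 1/(1 + 10^+1.44 + 10^-0.24) = 0.03434
DIC = [CO2*]/α₀ = 7.110×10^-5 / 0.03434 = 2.070 mmol/kg
CA = (α₁ + 2α₂)·DIC = (0.9459 + 2×0.01976) × 2.070 = 2.04 mmol/kg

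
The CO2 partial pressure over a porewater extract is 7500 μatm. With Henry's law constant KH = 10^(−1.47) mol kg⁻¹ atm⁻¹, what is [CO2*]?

KH = 10^(−1.47) = 3.388×10^-2 mol kg⁻¹ atm⁻¹
[CO2*] = KH · pCO2 = 3.388×10^-2 × 7500×10^-6 atm = 2.54×10^-4 mol/kg

[CO2*] = 254 μmol/kg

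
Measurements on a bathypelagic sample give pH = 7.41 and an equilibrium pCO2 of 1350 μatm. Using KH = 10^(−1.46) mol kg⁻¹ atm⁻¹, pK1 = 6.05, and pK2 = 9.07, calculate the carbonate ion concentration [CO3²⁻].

[CO3²⁻] = 0.0235 mmol/kg

[CO2*] = KH · pCO2 = 10^(−1.46) × 1350×10^-6 = 4.681×10^-5 mol/kg
α₀ = 1/(1 + K1/[H⁺] + K1K2/[H⁺]²) = 1/(1 + 10^+1.36 + 10^-0.30) = 0.04097
DIC = [CO2*]/α₀ = 4.681×10^-5 / 0.04097 = 1.143 mmol/kg
[CO3²⁻] = α₂·DIC; α₂ = 0.02053, so [CO3²⁻] = 0.02053 × 1.143 = 0.0235 mmol/kg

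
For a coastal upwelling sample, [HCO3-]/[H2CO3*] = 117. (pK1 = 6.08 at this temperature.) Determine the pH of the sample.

pH = 8.15

From K1 = [H⁺][HCO3-]/[H2CO3*]:  pH = pK1 + log₁₀([HCO3-]/[H2CO3*])
log₁₀(117) = +2.068
pH = 6.08 + (+2.068) = 8.15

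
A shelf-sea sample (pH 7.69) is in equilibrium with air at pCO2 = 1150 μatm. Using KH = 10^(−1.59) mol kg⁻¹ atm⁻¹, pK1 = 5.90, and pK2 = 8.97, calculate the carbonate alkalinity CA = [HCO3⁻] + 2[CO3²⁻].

CA = 2.01 mmol/kg

[CO2*] = KH · pCO2 = 10^(−1.59) × 1150×10^-6 = 2.956×10^-5 mol/kg
α₀ = 1/(1 + K1/[H⁺] + K1K2/[H⁺]²) = 1/(1 + 10^+1.79 + 10^+0.51) = 0.01518
DIC = [CO2*]/α₀ = 2.956×10^-5 / 0.01518 = 1.948 mmol/kg
CA = (α₁ + 2α₂)·DIC = (0.9357 + 2×0.04911) × 1.948 = 2.01 mmol/kg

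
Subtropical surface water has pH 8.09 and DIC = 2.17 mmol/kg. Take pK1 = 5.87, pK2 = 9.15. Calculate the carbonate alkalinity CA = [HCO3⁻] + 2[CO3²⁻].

CA = 2.33 mmol/kg

CA = [HCO3⁻] + 2[CO3²⁻] = (α₁ + 2α₂)·DIC
At pH 8.09: [H⁺]/K1 = 10^-2.22 = 0.0060256, K2/[H⁺] = 10^-1.06 = 0.087096
α₁ = 1/(1 + 0.0060256 + 0.087096) = 1/1.0931 = 0.9148; α₂ = α₁·K2/[H⁺] = 0.07968
α₁ + 2α₂ = 1.0742
CA = 1.0742 × 2.17 = 2.33 mmol/kg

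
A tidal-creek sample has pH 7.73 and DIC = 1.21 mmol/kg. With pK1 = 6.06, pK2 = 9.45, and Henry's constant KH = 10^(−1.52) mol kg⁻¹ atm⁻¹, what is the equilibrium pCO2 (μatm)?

pCO2 = 823 μatm

α₀ = 1 / (1 + K1/[H⁺] + K1K2/[H⁺]²) = 1 / (1 + 10^+1.67 + 10^-0.05)
   = 1 / (1 + 46.774 + 0.89125) = 1/48.665 = 0.02055
[CO2*] = α₀ × DIC = 0.02055 × 1.21 = 0.02486 mmol/kg
pCO2 = [CO2*]/KH = 2.486×10^-5 / 3.020×10^-2 = 823 μatm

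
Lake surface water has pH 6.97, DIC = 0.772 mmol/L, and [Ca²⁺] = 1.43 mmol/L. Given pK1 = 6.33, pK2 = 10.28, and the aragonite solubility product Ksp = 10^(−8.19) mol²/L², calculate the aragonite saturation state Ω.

Ω = 0.0681

α₂ = 1 / (1 + [H⁺]/K2 + [H⁺]²/(K1K2)) = 1 / (1 + 10^+3.31 + 10^+2.67)
   = 1 / (1 + 2041.7 + 467.74) = 1/2510.5 = 0.0003983
[CO3²⁻] = α₂ × DIC = 0.0003983 × 0.772 = 0.0003075 mmol/L = 0.3075 μmol/L
Ksp = 10^(−8.19) = 6.457×10^-9
Ω = [Ca²⁺][CO3²⁻]/Ksp = (1.43×10^-3)(3.075×10^-7) / 6.457×10^-9 = 0.0681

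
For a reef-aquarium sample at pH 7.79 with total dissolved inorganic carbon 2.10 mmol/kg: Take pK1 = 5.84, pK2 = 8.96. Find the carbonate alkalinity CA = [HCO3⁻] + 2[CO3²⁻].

CA = [HCO3⁻] + 2[CO3²⁻] = (α₁ + 2α₂)·DIC
At pH 7.79: [H⁺]/K1 = 10^-1.95 = 0.011220, K2/[H⁺] = 10^-1.17 = 0.067608
α₁ = 1/(1 + 0.011220 + 0.067608) = 1/1.0788 = 0.9269; α₂ = α₁·K2/[H⁺] = 0.06267
α₁ + 2α₂ = 1.0523
CA = 1.0523 × 2.10 = 2.21 mmol/kg

CA = 2.21 mmol/kg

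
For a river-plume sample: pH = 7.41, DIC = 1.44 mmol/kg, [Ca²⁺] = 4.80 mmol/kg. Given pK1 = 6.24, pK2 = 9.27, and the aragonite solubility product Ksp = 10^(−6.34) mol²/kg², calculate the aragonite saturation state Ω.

α₂ = 1 / (1 + [H⁺]/K2 + [H⁺]²/(K1K2)) = 1 / (1 + 10^+1.86 + 10^+0.69)
   = 1 / (1 + 72.444 + 4.8978) = 1/78.341 = 0.01276
[CO3²⁻] = α₂ × DIC = 0.01276 × 1.44 = 0.01838 mmol/kg = 18.38 μmol/kg
Ksp = 10^(−6.34) = 4.571×10^-7
Ω = [Ca²⁺][CO3²⁻]/Ksp = (4.80×10^-3)(1.838×10^-5) / 4.571×10^-7 = 0.193

Ω = 0.193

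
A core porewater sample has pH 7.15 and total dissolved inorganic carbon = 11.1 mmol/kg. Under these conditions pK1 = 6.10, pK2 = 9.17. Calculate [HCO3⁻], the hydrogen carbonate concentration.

[HCO3⁻] = 10.1 mmol/kg

α₁ = 1 / (1 + [H⁺]/K1 + K2/[H⁺]) = 1 / (1 + 10^-1.05 + 10^-2.02)
   = 1 / (1 + 0.089125 + 0.0095499) = 1/1.0987 = 0.9102
[HCO3⁻] = α₁ × DIC = 0.9102 × 11.1 = 10.1 mmol/kg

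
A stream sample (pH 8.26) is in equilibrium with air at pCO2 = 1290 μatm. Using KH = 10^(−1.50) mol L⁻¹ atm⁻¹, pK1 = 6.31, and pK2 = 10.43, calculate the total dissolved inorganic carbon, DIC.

DIC = 3.70 mmol/L

[CO2*] = KH · pCO2 = 10^(−1.50) × 1290×10^-6 = 4.079×10^-5 mol/L
α₀ = 1/(1 + K1/[H⁺] + K1K2/[H⁺]²) = 1/(1 + 10^+1.95 + 10^-0.22) = 0.01102
DIC = [CO2*]/α₀ = 4.079×10^-5 / 0.01102 = 3.70 mmol/L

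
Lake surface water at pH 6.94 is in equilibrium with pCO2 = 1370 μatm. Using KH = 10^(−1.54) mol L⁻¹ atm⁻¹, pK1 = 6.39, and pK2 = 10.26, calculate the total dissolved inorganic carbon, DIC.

[CO2*] = KH · pCO2 = 10^(−1.54) × 1370×10^-6 = 3.951×10^-5 mol/L
α₀ = 1/(1 + K1/[H⁺] + K1K2/[H⁺]²) = 1/(1 + 10^+0.55 + 10^-2.77) = 0.2198
DIC = [CO2*]/α₀ = 3.951×10^-5 / 0.2198 = 0.180 mmol/L

DIC = 0.180 mmol/L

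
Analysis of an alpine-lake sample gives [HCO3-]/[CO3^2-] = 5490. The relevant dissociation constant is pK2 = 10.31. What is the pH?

From K2 = [H⁺][CO3^2-]/[HCO3-]:  pH = pK2 − log₁₀([HCO3-]/[CO3^2-])
log₁₀(5490) = +3.740
pH = 10.31 − (+3.740) = 6.57

pH = 6.57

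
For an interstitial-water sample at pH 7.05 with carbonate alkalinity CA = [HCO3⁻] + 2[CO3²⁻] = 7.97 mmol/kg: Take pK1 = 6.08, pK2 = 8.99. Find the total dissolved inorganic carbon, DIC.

DIC = 8.72 mmol/kg

CA = [HCO3⁻] + 2[CO3²⁻] = (α₁ + 2α₂)·DIC
At pH 7.05: [H⁺]/K1 = 10^-0.97 = 0.10715, K2/[H⁺] = 10^-1.94 = 0.011482
α₁ = 1/(1 + 0.10715 + 0.011482) = 1/1.1186 = 0.8939; α₂ = α₁·K2/[H⁺] = 0.01026
α₁ + 2α₂ = 0.9145
DIC = CA / (α₁ + 2α₂) = 7.97 / 0.9145 = 8.72 mmol/kg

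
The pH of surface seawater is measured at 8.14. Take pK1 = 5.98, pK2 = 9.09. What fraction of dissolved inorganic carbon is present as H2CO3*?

α₀ = 1 / (1 + K1/[H⁺] + K1K2/[H⁺]²) = 1 / (1 + 10^+2.16 + 10^+1.21)
   = 1 / (1 + 144.54 + 16.218) = 1/161.76 = 0.006182

α₀ = 0.00618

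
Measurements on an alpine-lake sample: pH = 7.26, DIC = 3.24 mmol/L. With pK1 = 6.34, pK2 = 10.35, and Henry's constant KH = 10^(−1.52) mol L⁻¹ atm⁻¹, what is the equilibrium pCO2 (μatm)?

α₀ = 1 / (1 + K1/[H⁺] + K1K2/[H⁺]²) = 1 / (1 + 10^+0.92 + 10^-2.17)
   = 1 / (1 + 8.3176 + 0.0067608) = 1/9.3244 = 0.1072
[CO2*] = α₀ × DIC = 0.1072 × 3.24 = 0.3475 mmol/L
pCO2 = [CO2*]/KH = 3.475×10^-4 / 3.020×10^-2 = 1.15×10^4 μatm

pCO2 = 1.15×10^4 μatm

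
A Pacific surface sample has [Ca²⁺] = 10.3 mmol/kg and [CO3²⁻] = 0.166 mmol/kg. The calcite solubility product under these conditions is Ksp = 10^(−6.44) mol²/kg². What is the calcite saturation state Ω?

Ksp = 10^(−6.44) = 3.631×10^-7
Ω = [Ca²⁺][CO3²⁻]/Ksp = (10.3×10^-3)(0.166×10^-3) / 3.631×10^-7 = 4.71

Ω = 4.71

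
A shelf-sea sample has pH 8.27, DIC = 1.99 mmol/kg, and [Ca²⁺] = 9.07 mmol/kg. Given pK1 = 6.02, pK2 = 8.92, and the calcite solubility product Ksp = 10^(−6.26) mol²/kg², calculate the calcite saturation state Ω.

α₂ = 1 / (1 + [H⁺]/K2 + [H⁺]²/(K1K2)) = 1 / (1 + 10^+0.65 + 10^-1.60)
   = 1 / (1 + 4.4668 + 0.025119) = 1/5.4920 = 0.1821
[CO3²⁻] = α₂ × DIC = 0.1821 × 1.99 = 0.3623 mmol/kg
Ksp = 10^(−6.26) = 5.495×10^-7
Ω = [Ca²⁺][CO3²⁻]/Ksp = (9.07×10^-3)(3.623×10^-4) / 5.495×10^-7 = 5.98

Ω = 5.98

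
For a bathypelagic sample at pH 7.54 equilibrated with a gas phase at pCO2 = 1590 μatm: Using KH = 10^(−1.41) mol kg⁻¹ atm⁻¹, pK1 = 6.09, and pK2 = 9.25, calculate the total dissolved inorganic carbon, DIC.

[CO2*] = KH · pCO2 = 10^(−1.41) × 1590×10^-6 = 6.186×10^-5 mol/kg
α₀ = 1/(1 + K1/[H⁺] + K1K2/[H⁺]²) = 1/(1 + 10^+1.45 + 10^-0.26) = 0.03363
DIC = [CO2*]/α₀ = 6.186×10^-5 / 0.03363 = 1.84 mmol/kg

DIC = 1.84 mmol/kg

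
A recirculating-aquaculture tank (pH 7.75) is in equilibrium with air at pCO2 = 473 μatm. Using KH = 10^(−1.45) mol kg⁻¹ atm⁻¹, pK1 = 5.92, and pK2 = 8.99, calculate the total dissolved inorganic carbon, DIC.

DIC = 1.22 mmol/kg

[CO2*] = KH · pCO2 = 10^(−1.45) × 473×10^-6 = 1.678×10^-5 mol/kg
α₀ = 1/(1 + K1/[H⁺] + K1K2/[H⁺]²) = 1/(1 + 10^+1.83 + 10^+0.59) = 0.01379
DIC = [CO2*]/α₀ = 1.678×10^-5 / 0.01379 = 1.22 mmol/kg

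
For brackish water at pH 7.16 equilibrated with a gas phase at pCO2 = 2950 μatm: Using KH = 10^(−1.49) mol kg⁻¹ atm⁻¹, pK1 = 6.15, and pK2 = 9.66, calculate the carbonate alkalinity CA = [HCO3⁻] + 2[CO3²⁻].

CA = 0.983 mmol/kg

[CO2*] = KH · pCO2 = 10^(−1.49) × 2950×10^-6 = 9.546×10^-5 mol/kg
α₀ = 1/(1 + K1/[H⁺] + K1K2/[H⁺]²) = 1/(1 + 10^+1.01 + 10^-1.49) = 0.08877
DIC = [CO2*]/α₀ = 9.546×10^-5 / 0.08877 = 1.075 mmol/kg
CA = (α₁ + 2α₂)·DIC = (0.9084 + 2×0.002872) × 1.075 = 0.983 mmol/kg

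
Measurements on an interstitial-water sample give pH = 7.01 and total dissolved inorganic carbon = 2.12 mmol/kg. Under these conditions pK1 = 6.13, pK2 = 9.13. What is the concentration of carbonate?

[CO3²⁻] = 14.1 μmol/kg

α₂ = 1 / (1 + [H⁺]/K2 + [H⁺]²/(K1K2)) = 1 / (1 + 10^+2.12 + 10^+1.24)
   = 1 / (1 + 131.83 + 17.378) = 1/150.20 = 0.006658
[CO3²⁻] = α₂ × DIC = 0.006658 × 2.12 = 0.0141 mmol/kg = 14.1 μmol/kg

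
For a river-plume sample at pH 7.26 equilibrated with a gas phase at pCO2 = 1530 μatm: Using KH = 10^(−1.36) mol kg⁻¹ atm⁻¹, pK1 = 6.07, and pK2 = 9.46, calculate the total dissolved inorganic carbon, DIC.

DIC = 1.11 mmol/kg

[CO2*] = KH · pCO2 = 10^(−1.36) × 1530×10^-6 = 6.679×10^-5 mol/kg
α₀ = 1/(1 + K1/[H⁺] + K1K2/[H⁺]²) = 1/(1 + 10^+1.19 + 10^-1.01) = 0.06029
DIC = [CO2*]/α₀ = 6.679×10^-5 / 0.06029 = 1.11 mmol/kg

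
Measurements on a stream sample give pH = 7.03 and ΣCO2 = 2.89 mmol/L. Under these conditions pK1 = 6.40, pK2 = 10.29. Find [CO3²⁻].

[CO3²⁻] = 1.29 μmol/L

α₂ = 1 / (1 + [H⁺]/K2 + [H⁺]²/(K1K2)) = 1 / (1 + 10^+3.26 + 10^+2.63)
   = 1 / (1 + 1819.7 + 426.58) = 1/2247.3 = 0.0004450
[CO3²⁻] = α₂ × DIC = 0.0004450 × 2.89 = 0.00129 mmol/L = 1.29 μmol/L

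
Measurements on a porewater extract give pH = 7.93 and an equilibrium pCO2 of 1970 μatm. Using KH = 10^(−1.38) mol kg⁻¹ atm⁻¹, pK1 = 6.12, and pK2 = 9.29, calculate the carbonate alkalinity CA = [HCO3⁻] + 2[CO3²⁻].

CA = 5.77 mmol/kg

[CO2*] = KH · pCO2 = 10^(−1.38) × 1970×10^-6 = 8.212×10^-5 mol/kg
α₀ = 1/(1 + K1/[H⁺] + K1K2/[H⁺]²) = 1/(1 + 10^+1.81 + 10^+0.45) = 0.01462
DIC = [CO2*]/α₀ = 8.212×10^-5 / 0.01462 = 5.616 mmol/kg
CA = (α₁ + 2α₂)·DIC = (0.9442 + 2×0.04121) × 5.616 = 5.77 mmol/kg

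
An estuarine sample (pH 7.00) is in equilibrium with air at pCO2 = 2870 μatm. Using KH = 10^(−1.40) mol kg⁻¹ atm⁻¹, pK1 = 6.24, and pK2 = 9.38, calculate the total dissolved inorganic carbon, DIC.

[CO2*] = KH · pCO2 = 10^(−1.40) × 2870×10^-6 = 1.143×10^-4 mol/kg
α₀ = 1/(1 + K1/[H⁺] + K1K2/[H⁺]²) = 1/(1 + 10^+0.76 + 10^-1.62) = 0.1475
DIC = [CO2*]/α₀ = 1.143×10^-4 / 0.1475 = 0.774 mmol/kg

DIC = 0.774 mmol/kg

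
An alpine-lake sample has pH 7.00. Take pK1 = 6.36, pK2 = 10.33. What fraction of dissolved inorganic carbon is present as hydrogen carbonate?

α₁ = 1 / (1 + [H⁺]/K1 + K2/[H⁺]) = 1 / (1 + 10^-0.64 + 10^-3.33)
   = 1 / (1 + 0.22909 + 0.00046774) = 1/1.2296 = 0.8133

α₁ = 0.813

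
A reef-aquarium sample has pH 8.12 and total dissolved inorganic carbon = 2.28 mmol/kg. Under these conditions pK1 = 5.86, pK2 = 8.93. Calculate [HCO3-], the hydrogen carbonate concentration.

[HCO3⁻] = 1.96 mmol/kg

α₁ = 1 / (1 + [H⁺]/K1 + K2/[H⁺]) = 1 / (1 + 10^-2.26 + 10^-0.81)
   = 1 / (1 + 0.0054954 + 0.15488) = 1/1.1604 = 0.8618
[HCO3⁻] = α₁ × DIC = 0.8618 × 2.28 = 1.96 mmol/kg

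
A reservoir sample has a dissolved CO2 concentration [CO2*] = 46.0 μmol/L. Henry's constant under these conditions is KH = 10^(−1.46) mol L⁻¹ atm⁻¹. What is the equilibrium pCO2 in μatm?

pCO2 = 1330 μatm

KH = 10^(−1.46) = 3.467×10^-2 mol L⁻¹ atm⁻¹
pCO2 = [CO2*]/KH = 46.0×10^-6 / 3.467×10^-2 = 1.33×10^-3 atm = 1330 μatm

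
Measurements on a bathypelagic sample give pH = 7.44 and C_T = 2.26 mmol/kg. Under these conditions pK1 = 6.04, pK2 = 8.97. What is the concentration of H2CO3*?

α₀ = 1 / (1 + K1/[H⁺] + K1K2/[H⁺]²) = 1 / (1 + 10^+1.40 + 10^-0.13)
   = 1 / (1 + 25.119 + 0.74131) = 1/26.860 = 0.03723
[CO2*] = α₀ × DIC = 0.03723 × 2.26 = 0.0841 mmol/kg

[CO2*] = 0.0841 mmol/kg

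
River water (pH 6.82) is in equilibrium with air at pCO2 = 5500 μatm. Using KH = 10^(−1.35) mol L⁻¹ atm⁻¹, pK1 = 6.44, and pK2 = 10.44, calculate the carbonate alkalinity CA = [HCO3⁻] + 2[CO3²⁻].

CA = 0.590 mmol/L

[CO2*] = KH · pCO2 = 10^(−1.35) × 5500×10^-6 = 2.457×10^-4 mol/L
α₀ = 1/(1 + K1/[H⁺] + K1K2/[H⁺]²) = 1/(1 + 10^+0.38 + 10^-3.24) = 0.2942
DIC = [CO2*]/α₀ = 2.457×10^-4 / 0.2942 = 0.8352 mmol/L
CA = (α₁ + 2α₂)·DIC = (0.7057 + 2×0.0001693) × 0.8352 = 0.590 mmol/L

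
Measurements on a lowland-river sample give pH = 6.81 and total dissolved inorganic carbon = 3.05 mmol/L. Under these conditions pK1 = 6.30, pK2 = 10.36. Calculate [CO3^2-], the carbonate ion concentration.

[CO3²⁻] = 0.657 μmol/L

α₂ = 1 / (1 + [H⁺]/K2 + [H⁺]²/(K1K2)) = 1 / (1 + 10^+3.55 + 10^+3.04)
   = 1 / (1 + 3548.1 + 1096.5) = 1/4645.6 = 0.0002153
[CO3²⁻] = α₂ × DIC = 0.0002153 × 3.05 = 0.000657 mmol/L = 0.657 μmol/L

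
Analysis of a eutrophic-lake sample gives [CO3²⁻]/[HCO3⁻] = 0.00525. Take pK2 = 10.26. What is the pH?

pH = 7.98

From K2 = [H⁺][CO3²⁻]/[HCO3⁻]:  pH = pK2 + log₁₀([CO3²⁻]/[HCO3⁻])
log₁₀(0.00525) = -2.280
pH = 10.26 + (-2.280) = 7.98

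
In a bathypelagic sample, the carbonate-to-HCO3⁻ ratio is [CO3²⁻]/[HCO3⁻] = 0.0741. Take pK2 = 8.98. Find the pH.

From K2 = [H⁺][CO3²⁻]/[HCO3⁻]:  pH = pK2 + log₁₀([CO3²⁻]/[HCO3⁻])
log₁₀(0.0741) = -1.130
pH = 8.98 + (-1.130) = 7.85

pH = 7.85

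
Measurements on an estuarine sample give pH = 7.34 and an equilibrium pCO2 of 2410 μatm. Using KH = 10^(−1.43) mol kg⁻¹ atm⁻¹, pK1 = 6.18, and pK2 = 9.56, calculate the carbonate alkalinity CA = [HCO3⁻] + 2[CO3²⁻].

[CO2*] = KH · pCO2 = 10^(−1.43) × 2410×10^-6 = 8.954×10^-5 mol/kg
α₀ = 1/(1 + K1/[H⁺] + K1K2/[H⁺]²) = 1/(1 + 10^+1.16 + 10^-1.06) = 0.06434
DIC = [CO2*]/α₀ = 8.954×10^-5 / 0.06434 = 1.392 mmol/kg
CA = (α₁ + 2α₂)·DIC = (0.9301 + 2×0.005604) × 1.392 = 1.31 mmol/kg

CA = 1.31 mmol/kg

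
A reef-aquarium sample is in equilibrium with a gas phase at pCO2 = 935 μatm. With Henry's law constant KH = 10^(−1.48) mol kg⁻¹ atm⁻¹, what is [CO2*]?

[CO2*] = 31.0 μmol/kg

KH = 10^(−1.48) = 3.311×10^-2 mol kg⁻¹ atm⁻¹
[CO2*] = KH · pCO2 = 3.311×10^-2 × 935×10^-6 atm = 3.10×10^-5 mol/kg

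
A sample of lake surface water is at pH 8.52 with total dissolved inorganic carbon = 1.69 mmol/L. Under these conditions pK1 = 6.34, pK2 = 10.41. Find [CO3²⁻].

[CO3²⁻] = 0.0214 mmol/L

α₂ = 1 / (1 + [H⁺]/K2 + [H⁺]²/(K1K2)) = 1 / (1 + 10^+1.89 + 10^-0.29)
   = 1 / (1 + 77.625 + 0.51286) = 1/79.138 = 0.01264
[CO3²⁻] = α₂ × DIC = 0.01264 × 1.69 = 0.0214 mmol/L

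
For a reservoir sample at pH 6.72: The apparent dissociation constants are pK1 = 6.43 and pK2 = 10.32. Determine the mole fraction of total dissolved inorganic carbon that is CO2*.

α₀ = 1 / (1 + K1/[H⁺] + K1K2/[H⁺]²) = 1 / (1 + 10^+0.29 + 10^-3.31)
   = 1 / (1 + 1.9498 + 0.00048978) = 1/2.9503 = 0.3389

α₀ = 0.339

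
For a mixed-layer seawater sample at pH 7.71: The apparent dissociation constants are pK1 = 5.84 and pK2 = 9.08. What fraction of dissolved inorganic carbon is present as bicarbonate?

α₁ = 0.947

α₁ = 1 / (1 + [H⁺]/K1 + K2/[H⁺]) = 1 / (1 + 10^-1.87 + 10^-1.37)
   = 1 / (1 + 0.013490 + 0.042658) = 1/1.0561 = 0.9468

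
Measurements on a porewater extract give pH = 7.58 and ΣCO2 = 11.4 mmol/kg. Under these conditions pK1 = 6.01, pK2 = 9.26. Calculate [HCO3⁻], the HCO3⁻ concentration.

[HCO3⁻] = 10.9 mmol/kg

α₁ = 1 / (1 + [H⁺]/K1 + K2/[H⁺]) = 1 / (1 + 10^-1.57 + 10^-1.68)
   = 1 / (1 + 0.026915 + 0.020893) = 1/1.0478 = 0.9544
[HCO3⁻] = α₁ × DIC = 0.9544 × 11.4 = 10.9 mmol/kg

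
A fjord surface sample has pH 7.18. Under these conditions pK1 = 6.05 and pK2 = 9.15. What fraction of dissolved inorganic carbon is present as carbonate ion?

α₂ = 0.00988

α₂ = 1 / (1 + [H⁺]/K2 + [H⁺]²/(K1K2)) = 1 / (1 + 10^+1.97 + 10^+0.84)
   = 1 / (1 + 93.325 + 6.9183) = 1/101.24 = 0.009877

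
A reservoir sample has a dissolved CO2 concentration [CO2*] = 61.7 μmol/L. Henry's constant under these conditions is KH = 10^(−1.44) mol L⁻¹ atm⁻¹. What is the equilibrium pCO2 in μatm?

KH = 10^(−1.44) = 3.631×10^-2 mol L⁻¹ atm⁻¹
pCO2 = [CO2*]/KH = 61.7×10^-6 / 3.631×10^-2 = 1.70×10^-3 atm = 1700 μatm

pCO2 = 1700 μatm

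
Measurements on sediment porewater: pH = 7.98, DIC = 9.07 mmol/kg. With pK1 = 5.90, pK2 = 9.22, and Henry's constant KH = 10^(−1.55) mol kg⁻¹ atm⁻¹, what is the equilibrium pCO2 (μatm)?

α₀ = 1 / (1 + K1/[H⁺] + K1K2/[H⁺]²) = 1 / (1 + 10^+2.08 + 10^+0.84)
   = 1 / (1 + 120.23 + 6.9183) = 1/128.14 = 0.007804
[CO2*] = α₀ × DIC = 0.007804 × 9.07 = 0.07078 mmol/kg
pCO2 = [CO2*]/KH = 7.078×10^-5 / 2.818×10^-2 = 2510 μatm

pCO2 = 2510 μatm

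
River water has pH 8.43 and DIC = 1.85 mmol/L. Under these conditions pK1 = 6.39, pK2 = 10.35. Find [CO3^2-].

[CO3²⁻] = 0.0218 mmol/L

α₂ = 1 / (1 + [H⁺]/K2 + [H⁺]²/(K1K2)) = 1 / (1 + 10^+1.92 + 10^-0.12)
   = 1 / (1 + 83.176 + 0.75858) = 1/84.935 = 0.01177
[CO3²⁻] = α₂ × DIC = 0.01177 × 1.85 = 0.0218 mmol/L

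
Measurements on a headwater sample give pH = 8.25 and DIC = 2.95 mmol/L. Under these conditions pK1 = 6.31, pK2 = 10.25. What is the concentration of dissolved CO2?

[CO2*] = 0.0332 mmol/L

α₀ = 1 / (1 + K1/[H⁺] + K1K2/[H⁺]²) = 1 / (1 + 10^+1.94 + 10^-0.06)
   = 1 / (1 + 87.096 + 0.87096) = 1/88.967 = 0.01124
[CO2*] = α₀ × DIC = 0.01124 × 2.95 = 0.0332 mmol/L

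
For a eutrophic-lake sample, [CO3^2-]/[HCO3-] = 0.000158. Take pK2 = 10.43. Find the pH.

pH = 6.63

From K2 = [H⁺][CO3^2-]/[HCO3-]:  pH = pK2 + log₁₀([CO3^2-]/[HCO3-])
log₁₀(0.000158) = -3.801
pH = 10.43 + (-3.801) = 6.63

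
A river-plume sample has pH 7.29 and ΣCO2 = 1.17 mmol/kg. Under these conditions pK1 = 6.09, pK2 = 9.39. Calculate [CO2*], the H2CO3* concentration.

[CO2*] = 0.0689 mmol/kg

α₀ = 1 / (1 + K1/[H⁺] + K1K2/[H⁺]²) = 1 / (1 + 10^+1.20 + 10^-0.90)
   = 1 / (1 + 15.849 + 0.12589) = 1/16.975 = 0.05891
[CO2*] = α₀ × DIC = 0.05891 × 1.17 = 0.0689 mmol/kg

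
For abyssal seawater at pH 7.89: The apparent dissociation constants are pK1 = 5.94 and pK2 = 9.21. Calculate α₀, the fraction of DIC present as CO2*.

α₀ = 1 / (1 + K1/[H⁺] + K1K2/[H⁺]²) = 1 / (1 + 10^+1.95 + 10^+0.63)
   = 1 / (1 + 89.125 + 4.2658) = 1/94.391 = 0.01059

α₀ = 0.0106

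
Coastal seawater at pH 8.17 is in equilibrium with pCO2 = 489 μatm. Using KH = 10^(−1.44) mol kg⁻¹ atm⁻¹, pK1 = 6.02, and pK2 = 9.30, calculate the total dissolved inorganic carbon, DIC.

[CO2*] = KH · pCO2 = 10^(−1.44) × 489×10^-6 = 1.775×10^-5 mol/kg
α₀ = 1/(1 + K1/[H⁺] + K1K2/[H⁺]²) = 1/(1 + 10^+2.15 + 10^+1.02) = 0.006548
DIC = [CO2*]/α₀ = 1.775×10^-5 / 0.006548 = 2.71 mmol/kg

DIC = 2.71 mmol/kg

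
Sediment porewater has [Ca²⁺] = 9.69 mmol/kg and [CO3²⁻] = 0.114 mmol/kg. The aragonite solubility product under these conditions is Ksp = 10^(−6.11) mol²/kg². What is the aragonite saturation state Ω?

Ksp = 10^(−6.11) = 7.762×10^-7
Ω = [Ca²⁺][CO3²⁻]/Ksp = (9.69×10^-3)(0.114×10^-3) / 7.762×10^-7 = 1.42

Ω = 1.42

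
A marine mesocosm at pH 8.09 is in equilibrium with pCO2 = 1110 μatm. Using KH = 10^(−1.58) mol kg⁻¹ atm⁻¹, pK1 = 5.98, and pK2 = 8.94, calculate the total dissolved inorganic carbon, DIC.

DIC = 4.32 mmol/kg

[CO2*] = KH · pCO2 = 10^(−1.58) × 1110×10^-6 = 2.920×10^-5 mol/kg
α₀ = 1/(1 + K1/[H⁺] + K1K2/[H⁺]²) = 1/(1 + 10^+2.11 + 10^+1.26) = 0.006756
DIC = [CO2*]/α₀ = 2.920×10^-5 / 0.006756 = 4.32 mmol/kg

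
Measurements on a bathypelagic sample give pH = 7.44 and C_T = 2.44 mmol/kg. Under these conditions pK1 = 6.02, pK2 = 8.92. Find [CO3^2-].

α₂ = 1 / (1 + [H⁺]/K2 + [H⁺]²/(K1K2)) = 1 / (1 + 10^+1.48 + 10^+0.06)
   = 1 / (1 + 30.200 + 1.1482) = 1/32.348 = 0.03091
[CO3²⁻] = α₂ × DIC = 0.03091 × 2.44 = 0.0754 mmol/kg

[CO3²⁻] = 0.0754 mmol/kg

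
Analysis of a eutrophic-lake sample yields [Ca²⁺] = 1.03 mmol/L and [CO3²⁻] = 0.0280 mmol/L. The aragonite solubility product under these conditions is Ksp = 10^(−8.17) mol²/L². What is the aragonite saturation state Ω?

Ksp = 10^(−8.17) = 6.761×10^-9
Ω = [Ca²⁺][CO3²⁻]/Ksp = (1.03×10^-3)(0.0280×10^-3) / 6.761×10^-9 = 4.27

Ω = 4.27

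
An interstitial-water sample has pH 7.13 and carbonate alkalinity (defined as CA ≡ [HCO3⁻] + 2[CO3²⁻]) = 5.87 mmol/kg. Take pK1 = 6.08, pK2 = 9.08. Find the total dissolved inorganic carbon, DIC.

DIC = 6.32 mmol/kg

CA = [HCO3⁻] + 2[CO3²⁻] = (α₁ + 2α₂)·DIC
At pH 7.13: [H⁺]/K1 = 10^-1.05 = 0.089125, K2/[H⁺] = 10^-1.95 = 0.011220
α₁ = 1/(1 + 0.089125 + 0.011220) = 1/1.1003 = 0.9088; α₂ = α₁·K2/[H⁺] = 0.01020
α₁ + 2α₂ = 0.9292
DIC = CA / (α₁ + 2α₂) = 5.87 / 0.9292 = 6.32 mmol/kg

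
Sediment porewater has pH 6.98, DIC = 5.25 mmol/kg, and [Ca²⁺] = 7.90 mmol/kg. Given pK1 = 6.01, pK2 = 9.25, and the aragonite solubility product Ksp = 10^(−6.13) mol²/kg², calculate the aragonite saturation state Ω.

α₂ = 1 / (1 + [H⁺]/K2 + [H⁺]²/(K1K2)) = 1 / (1 + 10^+2.27 + 10^+1.30)
   = 1 / (1 + 186.21 + 19.953) = 1/207.16 = 0.004827
[CO3²⁻] = α₂ × DIC = 0.004827 × 5.25 = 0.02534 mmol/kg
Ksp = 10^(−6.13) = 7.413×10^-7
Ω = [Ca²⁺][CO3²⁻]/Ksp = (7.90×10^-3)(2.534×10^-5) / 7.413×10^-7 = 0.270

Ω = 0.270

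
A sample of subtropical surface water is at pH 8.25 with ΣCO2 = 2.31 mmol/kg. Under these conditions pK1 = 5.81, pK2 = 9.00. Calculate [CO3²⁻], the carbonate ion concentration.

α₂ = 1 / (1 + [H⁺]/K2 + [H⁺]²/(K1K2)) = 1 / (1 + 10^+0.75 + 10^-1.69)
   = 1 / (1 + 5.6234 + 0.020417) = 1/6.6438 = 0.1505
[CO3²⁻] = α₂ × DIC = 0.1505 × 2.31 = 0.348 mmol/kg

[CO3²⁻] = 0.348 mmol/kg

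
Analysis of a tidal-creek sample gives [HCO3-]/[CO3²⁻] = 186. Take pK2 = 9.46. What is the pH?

From K2 = [H⁺][CO3²⁻]/[HCO3-]:  pH = pK2 − log₁₀([HCO3-]/[CO3²⁻])
log₁₀(186) = +2.270
pH = 9.46 − (+2.270) = 7.19

pH = 7.19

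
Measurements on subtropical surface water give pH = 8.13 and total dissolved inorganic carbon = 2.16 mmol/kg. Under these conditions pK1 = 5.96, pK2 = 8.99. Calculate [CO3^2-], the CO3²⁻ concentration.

[CO3²⁻] = 0.260 mmol/kg

α₂ = 1 / (1 + [H⁺]/K2 + [H⁺]²/(K1K2)) = 1 / (1 + 10^+0.86 + 10^-1.31)
   = 1 / (1 + 7.2444 + 0.048978) = 1/8.2933 = 0.1206
[CO3²⁻] = α₂ × DIC = 0.1206 × 2.16 = 0.260 mmol/kg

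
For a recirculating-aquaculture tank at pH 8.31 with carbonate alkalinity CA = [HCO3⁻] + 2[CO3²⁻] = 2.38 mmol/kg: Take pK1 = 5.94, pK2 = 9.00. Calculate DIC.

CA = [HCO3⁻] + 2[CO3²⁻] = (α₁ + 2α₂)·DIC
At pH 8.31: [H⁺]/K1 = 10^-2.37 = 0.0042658, K2/[H⁺] = 10^-0.69 = 0.20417
α₁ = 1/(1 + 0.0042658 + 0.20417) = 1/1.2084 = 0.8275; α₂ = α₁·K2/[H⁺] = 0.1690
α₁ + 2α₂ = 1.1654
DIC = CA / (α₁ + 2α₂) = 2.38 / 1.1654 = 2.04 mmol/kg

DIC = 2.04 mmol/kg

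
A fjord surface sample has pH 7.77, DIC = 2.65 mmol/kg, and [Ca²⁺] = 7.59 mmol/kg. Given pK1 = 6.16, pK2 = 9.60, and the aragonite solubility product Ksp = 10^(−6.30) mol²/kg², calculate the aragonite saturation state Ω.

Ω = 0.571

α₂ = 1 / (1 + [H⁺]/K2 + [H⁺]²/(K1K2)) = 1 / (1 + 10^+1.83 + 10^+0.22)
   = 1 / (1 + 67.608 + 1.6596) = 1/70.268 = 0.01423
[CO3²⁻] = α₂ × DIC = 0.01423 × 2.65 = 0.03771 mmol/kg
Ksp = 10^(−6.30) = 5.012×10^-7
Ω = [Ca²⁺][CO3²⁻]/Ksp = (7.59×10^-3)(3.771×10^-5) / 5.012×10^-7 = 0.571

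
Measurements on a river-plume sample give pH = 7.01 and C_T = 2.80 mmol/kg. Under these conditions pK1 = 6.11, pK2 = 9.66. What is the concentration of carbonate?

[CO3²⁻] = 5.56 μmol/kg

α₂ = 1 / (1 + [H⁺]/K2 + [H⁺]²/(K1K2)) = 1 / (1 + 10^+2.65 + 10^+1.75)
   = 1 / (1 + 446.68 + 56.234) = 1/503.92 = 0.001984
[CO3²⁻] = α₂ × DIC = 0.001984 × 2.80 = 0.00556 mmol/kg = 5.56 μmol/kg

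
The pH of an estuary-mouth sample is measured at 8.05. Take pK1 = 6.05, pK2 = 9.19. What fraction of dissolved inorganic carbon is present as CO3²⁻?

α₂ = 1 / (1 + [H⁺]/K2 + [H⁺]²/(K1K2)) = 1 / (1 + 10^+1.14 + 10^-0.86)
   = 1 / (1 + 13.804 + 0.13804) = 1/14.942 = 0.06693

α₂ = 0.0669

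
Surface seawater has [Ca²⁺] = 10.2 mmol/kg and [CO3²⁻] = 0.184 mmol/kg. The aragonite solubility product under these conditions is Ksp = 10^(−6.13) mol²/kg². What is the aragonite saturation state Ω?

Ω = 2.53

Ksp = 10^(−6.13) = 7.413×10^-7
Ω = [Ca²⁺][CO3²⁻]/Ksp = (10.2×10^-3)(0.184×10^-3) / 7.413×10^-7 = 2.53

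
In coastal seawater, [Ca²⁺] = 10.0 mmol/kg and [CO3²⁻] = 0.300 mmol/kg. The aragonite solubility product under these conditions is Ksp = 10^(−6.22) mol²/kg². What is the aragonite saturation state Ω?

Ksp = 10^(−6.22) = 6.026×10^-7
Ω = [Ca²⁺][CO3²⁻]/Ksp = (10.0×10^-3)(0.300×10^-3) / 6.026×10^-7 = 4.98

Ω = 4.98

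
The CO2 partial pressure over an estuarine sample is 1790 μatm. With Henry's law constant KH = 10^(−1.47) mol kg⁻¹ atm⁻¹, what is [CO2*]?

[CO2*] = 60.7 μmol/kg

KH = 10^(−1.47) = 3.388×10^-2 mol kg⁻¹ atm⁻¹
[CO2*] = KH · pCO2 = 3.388×10^-2 × 1790×10^-6 atm = 6.07×10^-5 mol/kg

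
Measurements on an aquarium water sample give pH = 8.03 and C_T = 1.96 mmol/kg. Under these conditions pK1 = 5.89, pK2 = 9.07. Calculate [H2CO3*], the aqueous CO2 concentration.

α₀ = 1 / (1 + K1/[H⁺] + K1K2/[H⁺]²) = 1 / (1 + 10^+2.14 + 10^+1.10)
   = 1 / (1 + 138.04 + 12.589) = 1/151.63 = 0.006595
[CO2*] = α₀ × DIC = 0.006595 × 1.96 = 0.0129 mmol/kg = 12.9 μmol/kg

[CO2*] = 12.9 μmol/kg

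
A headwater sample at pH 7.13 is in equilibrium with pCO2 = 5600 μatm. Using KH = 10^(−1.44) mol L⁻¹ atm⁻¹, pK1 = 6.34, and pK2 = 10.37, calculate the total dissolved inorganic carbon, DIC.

DIC = 1.46 mmol/L

[CO2*] = KH · pCO2 = 10^(−1.44) × 5600×10^-6 = 2.033×10^-4 mol/L
α₀ = 1/(1 + K1/[H⁺] + K1K2/[H⁺]²) = 1/(1 + 10^+0.79 + 10^-2.45) = 0.1395
DIC = [CO2*]/α₀ = 2.033×10^-4 / 0.1395 = 1.46 mmol/L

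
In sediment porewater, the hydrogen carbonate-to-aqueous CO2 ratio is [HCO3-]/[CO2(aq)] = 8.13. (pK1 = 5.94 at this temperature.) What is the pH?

From K1 = [H⁺][HCO3-]/[CO2(aq)]:  pH = pK1 + log₁₀([HCO3-]/[CO2(aq)])
log₁₀(8.13) = +0.910
pH = 5.94 + (+0.910) = 6.85

pH = 6.85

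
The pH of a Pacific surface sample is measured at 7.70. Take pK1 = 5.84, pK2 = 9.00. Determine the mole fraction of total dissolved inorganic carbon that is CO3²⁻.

α₂ = 1 / (1 + [H⁺]/K2 + [H⁺]²/(K1K2)) = 1 / (1 + 10^+1.30 + 10^-0.56)
   = 1 / (1 + 19.953 + 0.27542) = 1/21.228 = 0.04711

α₂ = 0.0471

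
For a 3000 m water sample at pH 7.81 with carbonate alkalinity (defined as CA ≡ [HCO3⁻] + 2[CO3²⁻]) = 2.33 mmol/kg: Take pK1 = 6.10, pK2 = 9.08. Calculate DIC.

DIC = 2.26 mmol/kg

CA = [HCO3⁻] + 2[CO3²⁻] = (α₁ + 2α₂)·DIC
At pH 7.81: [H⁺]/K1 = 10^-1.71 = 0.019498, K2/[H⁺] = 10^-1.27 = 0.053703
α₁ = 1/(1 + 0.019498 + 0.053703) = 1/1.0732 = 0.9318; α₂ = α₁·K2/[H⁺] = 0.05004
α₁ + 2α₂ = 1.0319
DIC = CA / (α₁ + 2α₂) = 2.33 / 1.0319 = 2.26 mmol/kg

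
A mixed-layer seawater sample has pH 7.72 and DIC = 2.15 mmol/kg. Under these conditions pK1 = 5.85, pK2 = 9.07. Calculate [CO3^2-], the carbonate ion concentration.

α₂ = 1 / (1 + [H⁺]/K2 + [H⁺]²/(K1K2)) = 1 / (1 + 10^+1.35 + 10^-0.52)
   = 1 / (1 + 22.387 + 0.30200) = 1/23.689 = 0.04221
[CO3²⁻] = α₂ × DIC = 0.04221 × 2.15 = 0.0908 mmol/kg

[CO3²⁻] = 0.0908 mmol/kg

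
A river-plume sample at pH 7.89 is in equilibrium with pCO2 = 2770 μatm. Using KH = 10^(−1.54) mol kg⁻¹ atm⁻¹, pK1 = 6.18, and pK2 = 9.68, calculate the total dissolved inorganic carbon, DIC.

[CO2*] = KH · pCO2 = 10^(−1.54) × 2770×10^-6 = 7.989×10^-5 mol/kg
α₀ = 1/(1 + K1/[H⁺] + K1K2/[H⁺]²) = 1/(1 + 10^+1.71 + 10^-0.08) = 0.01883
DIC = [CO2*]/α₀ = 7.989×10^-5 / 0.01883 = 4.24 mmol/kg

DIC = 4.24 mmol/kg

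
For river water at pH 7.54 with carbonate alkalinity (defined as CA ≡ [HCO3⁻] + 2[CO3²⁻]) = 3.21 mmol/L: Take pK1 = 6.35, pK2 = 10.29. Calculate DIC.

CA = [HCO3⁻] + 2[CO3²⁻] = (α₁ + 2α₂)·DIC
At pH 7.54: [H⁺]/K1 = 10^-1.19 = 0.064565, K2/[H⁺] = 10^-2.75 = 0.0017783
α₁ = 1/(1 + 0.064565 + 0.0017783) = 1/1.0663 = 0.9378; α₂ = α₁·K2/[H⁺] = 0.001668
α₁ + 2α₂ = 0.9411
DIC = CA / (α₁ + 2α₂) = 3.21 / 0.9411 = 3.41 mmol/L

DIC = 3.41 mmol/L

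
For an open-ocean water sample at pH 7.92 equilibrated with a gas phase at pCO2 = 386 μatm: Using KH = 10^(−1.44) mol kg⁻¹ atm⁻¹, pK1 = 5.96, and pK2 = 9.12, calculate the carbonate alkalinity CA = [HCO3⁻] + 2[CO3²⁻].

[CO2*] = KH · pCO2 = 10^(−1.44) × 386×10^-6 = 1.401×10^-5 mol/kg
α₀ = 1/(1 + K1/[H⁺] + K1K2/[H⁺]²) = 1/(1 + 10^+1.96 + 10^+0.76) = 0.01021
DIC = [CO2*]/α₀ = 1.401×10^-5 / 0.01021 = 1.373 mmol/kg
CA = (α₁ + 2α₂)·DIC = (0.9310 + 2×0.05875) × 1.373 = 1.44 mmol/kg

CA = 1.44 mmol/kg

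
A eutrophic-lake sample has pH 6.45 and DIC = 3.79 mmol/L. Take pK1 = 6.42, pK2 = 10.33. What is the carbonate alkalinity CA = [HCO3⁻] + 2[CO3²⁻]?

CA = [HCO3⁻] + 2[CO3²⁻] = (α₁ + 2α₂)·DIC
At pH 6.45: [H⁺]/K1 = 10^-0.03 = 0.93325, K2/[H⁺] = 10^-3.88 = 0.00013183
α₁ = 1/(1 + 0.93325 + 0.00013183) = 1/1.9334 = 0.5172; α₂ = α₁·K2/[H⁺] = 6.818×10^-5
α₁ + 2α₂ = 0.5174
CA = 0.5174 × 3.79 = 1.96 mmol/L

CA = 1.96 mmol/L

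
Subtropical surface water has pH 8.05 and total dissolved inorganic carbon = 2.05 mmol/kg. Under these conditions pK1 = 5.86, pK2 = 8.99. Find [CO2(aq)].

α₀ = 1 / (1 + K1/[H⁺] + K1K2/[H⁺]²) = 1 / (1 + 10^+2.19 + 10^+1.25)
   = 1 / (1 + 154.88 + 17.783) = 1/173.66 = 0.005758
[CO2*] = α₀ × DIC = 0.005758 × 2.05 = 0.0118 mmol/kg = 11.8 μmol/kg

[CO2*] = 11.8 μmol/kg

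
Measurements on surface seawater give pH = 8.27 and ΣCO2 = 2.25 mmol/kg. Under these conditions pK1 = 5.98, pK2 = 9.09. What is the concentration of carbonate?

[CO3²⁻] = 0.294 mmol/kg

α₂ = 1 / (1 + [H⁺]/K2 + [H⁺]²/(K1K2)) = 1 / (1 + 10^+0.82 + 10^-1.47)
   = 1 / (1 + 6.6069 + 0.033884) = 1/7.6408 = 0.1309
[CO3²⁻] = α₂ × DIC = 0.1309 × 2.25 = 0.294 mmol/kg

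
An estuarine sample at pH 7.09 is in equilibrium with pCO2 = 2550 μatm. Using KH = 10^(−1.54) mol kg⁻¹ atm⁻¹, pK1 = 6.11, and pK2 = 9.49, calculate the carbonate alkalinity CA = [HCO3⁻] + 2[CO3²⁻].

CA = 0.708 mmol/kg

[CO2*] = KH · pCO2 = 10^(−1.54) × 2550×10^-6 = 7.354×10^-5 mol/kg
α₀ = 1/(1 + K1/[H⁺] + K1K2/[H⁺]²) = 1/(1 + 10^+0.98 + 10^-1.42) = 0.09445
DIC = [CO2*]/α₀ = 7.354×10^-5 / 0.09445 = 0.7787 mmol/kg
CA = (α₁ + 2α₂)·DIC = (0.9020 + 2×0.003591) × 0.7787 = 0.708 mmol/kg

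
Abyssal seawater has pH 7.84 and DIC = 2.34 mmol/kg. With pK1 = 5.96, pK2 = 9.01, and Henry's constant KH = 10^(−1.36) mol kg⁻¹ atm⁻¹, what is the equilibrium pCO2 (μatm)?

pCO2 = 654 μatm

α₀ = 1 / (1 + K1/[H⁺] + K1K2/[H⁺]²) = 1 / (1 + 10^+1.88 + 10^+0.71)
   = 1 / (1 + 75.858 + 5.1286) = 1/81.986 = 0.01220
[CO2*] = α₀ × DIC = 0.01220 × 2.34 = 0.02854 mmol/kg
pCO2 = [CO2*]/KH = 2.854×10^-5 / 4.365×10^-2 = 654 μatm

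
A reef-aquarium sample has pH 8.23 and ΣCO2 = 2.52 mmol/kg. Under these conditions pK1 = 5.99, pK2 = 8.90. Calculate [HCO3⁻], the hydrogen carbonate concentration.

α₁ = 1 / (1 + [H⁺]/K1 + K2/[H⁺]) = 1 / (1 + 10^-2.24 + 10^-0.67)
   = 1 / (1 + 0.0057544 + 0.21380) = 1/1.2196 = 0.8200
[HCO3⁻] = α₁ × DIC = 0.8200 × 2.52 = 2.07 mmol/kg

[HCO3⁻] = 2.07 mmol/kg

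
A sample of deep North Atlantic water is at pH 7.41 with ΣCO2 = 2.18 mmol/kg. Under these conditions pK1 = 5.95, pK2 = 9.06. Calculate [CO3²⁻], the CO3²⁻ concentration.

α₂ = 1 / (1 + [H⁺]/K2 + [H⁺]²/(K1K2)) = 1 / (1 + 10^+1.65 + 10^+0.19)
   = 1 / (1 + 44.668 + 1.5488) = 1/47.217 = 0.02118
[CO3²⁻] = α₂ × DIC = 0.02118 × 2.18 = 0.0462 mmol/kg

[CO3²⁻] = 0.0462 mmol/kg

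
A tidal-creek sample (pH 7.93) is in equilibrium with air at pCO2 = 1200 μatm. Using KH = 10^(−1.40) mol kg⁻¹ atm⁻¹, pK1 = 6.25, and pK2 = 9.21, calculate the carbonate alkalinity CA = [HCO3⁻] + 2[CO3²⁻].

CA = 2.53 mmol/kg

[CO2*] = KH · pCO2 = 10^(−1.40) × 1200×10^-6 = 4.777×10^-5 mol/kg
α₀ = 1/(1 + K1/[H⁺] + K1K2/[H⁺]²) = 1/(1 + 10^+1.68 + 10^+0.40) = 0.01946
DIC = [CO2*]/α₀ = 4.777×10^-5 / 0.01946 = 2.454 mmol/kg
CA = (α₁ + 2α₂)·DIC = (0.9316 + 2×0.04889) × 2.454 = 2.53 mmol/kg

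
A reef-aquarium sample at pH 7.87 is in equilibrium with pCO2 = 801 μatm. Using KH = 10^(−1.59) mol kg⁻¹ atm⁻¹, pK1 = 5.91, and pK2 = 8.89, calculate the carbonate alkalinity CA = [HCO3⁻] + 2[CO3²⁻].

CA = 2.24 mmol/kg

[CO2*] = KH · pCO2 = 10^(−1.59) × 801×10^-6 = 2.059×10^-5 mol/kg
α₀ = 1/(1 + K1/[H⁺] + K1K2/[H⁺]²) = 1/(1 + 10^+1.96 + 10^+0.94) = 0.009910
DIC = [CO2*]/α₀ = 2.059×10^-5 / 0.009910 = 2.078 mmol/kg
CA = (α₁ + 2α₂)·DIC = (0.9038 + 2×0.08631) × 2.078 = 2.24 mmol/kg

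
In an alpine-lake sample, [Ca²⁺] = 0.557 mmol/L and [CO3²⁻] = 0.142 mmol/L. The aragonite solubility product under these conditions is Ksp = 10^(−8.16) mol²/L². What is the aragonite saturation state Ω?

Ω = 11.4

Ksp = 10^(−8.16) = 6.918×10^-9
Ω = [Ca²⁺][CO3²⁻]/Ksp = (0.557×10^-3)(0.142×10^-3) / 6.918×10^-9 = 11.4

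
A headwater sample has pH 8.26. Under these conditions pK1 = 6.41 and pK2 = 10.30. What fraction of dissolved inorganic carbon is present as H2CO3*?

α₀ = 1 / (1 + K1/[H⁺] + K1K2/[H⁺]²) = 1 / (1 + 10^+1.85 + 10^-0.19)
   = 1 / (1 + 70.795 + 0.64565) = 1/72.440 = 0.01380

α₀ = 0.0138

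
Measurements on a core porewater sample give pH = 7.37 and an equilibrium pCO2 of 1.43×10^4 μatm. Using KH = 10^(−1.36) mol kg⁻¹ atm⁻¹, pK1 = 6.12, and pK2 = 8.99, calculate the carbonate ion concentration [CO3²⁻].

[CO2*] = KH · pCO2 = 10^(−1.36) × 1.43×10^4×10^-6 = 6.242×10^-4 mol/kg
α₀ = 1/(1 + K1/[H⁺] + K1K2/[H⁺]²) = 1/(1 + 10^+1.25 + 10^-0.37) = 0.05206
DIC = [CO2*]/α₀ = 6.242×10^-4 / 0.05206 = 11.99 mmol/kg
[CO3²⁻] = α₂·DIC; α₂ = 0.02221, so [CO3²⁻] = 0.02221 × 11.99 = 0.266 mmol/kg

[CO3²⁻] = 0.266 mmol/kg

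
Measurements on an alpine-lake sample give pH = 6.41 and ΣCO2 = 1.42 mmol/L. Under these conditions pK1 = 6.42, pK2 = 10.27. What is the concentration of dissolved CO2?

α₀ = 1 / (1 + K1/[H⁺] + K1K2/[H⁺]²) = 1 / (1 + 10^-0.01 + 10^-3.87)
   = 1 / (1 + 0.97724 + 0.00013490) = 1/1.9774 = 0.5057
[CO2*] = α₀ × DIC = 0.5057 × 1.42 = 0.718 mmol/L

[CO2*] = 0.718 mmol/L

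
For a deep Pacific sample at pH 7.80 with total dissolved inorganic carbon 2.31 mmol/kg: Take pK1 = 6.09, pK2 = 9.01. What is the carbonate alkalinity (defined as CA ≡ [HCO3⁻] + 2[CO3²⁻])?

CA = 2.40 mmol/kg

CA = [HCO3⁻] + 2[CO3²⁻] = (α₁ + 2α₂)·DIC
At pH 7.80: [H⁺]/K1 = 10^-1.71 = 0.019498, K2/[H⁺] = 10^-1.21 = 0.061660
α₁ = 1/(1 + 0.019498 + 0.061660) = 1/1.0812 = 0.9249; α₂ = α₁·K2/[H⁺] = 0.05703
α₁ + 2α₂ = 1.0390
CA = 1.0390 × 2.31 = 2.40 mmol/kg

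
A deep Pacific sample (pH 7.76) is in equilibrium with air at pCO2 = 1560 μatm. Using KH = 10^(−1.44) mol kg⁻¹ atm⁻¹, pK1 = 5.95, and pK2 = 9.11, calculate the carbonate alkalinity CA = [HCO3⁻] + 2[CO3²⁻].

CA = 3.98 mmol/kg

[CO2*] = KH · pCO2 = 10^(−1.44) × 1560×10^-6 = 5.664×10^-5 mol/kg
α₀ = 1/(1 + K1/[H⁺] + K1K2/[H⁺]²) = 1/(1 + 10^+1.81 + 10^+0.46) = 0.01461
DIC = [CO2*]/α₀ = 5.664×10^-5 / 0.01461 = 3.877 mmol/kg
CA = (α₁ + 2α₂)·DIC = (0.9433 + 2×0.04213) × 3.877 = 3.98 mmol/kg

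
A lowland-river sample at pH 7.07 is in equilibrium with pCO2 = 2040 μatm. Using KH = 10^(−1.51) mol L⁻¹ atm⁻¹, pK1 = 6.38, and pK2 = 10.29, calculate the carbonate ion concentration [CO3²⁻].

[CO3²⁻] = 0.186 μmol/L

[CO2*] = KH · pCO2 = 10^(−1.51) × 2040×10^-6 = 6.304×10^-5 mol/L
α₀ = 1/(1 + K1/[H⁺] + K1K2/[H⁺]²) = 1/(1 + 10^+0.69 + 10^-2.53) = 0.1695
DIC = [CO2*]/α₀ = 6.304×10^-5 / 0.1695 = 0.3720 mmol/L
[CO3²⁻] = α₂·DIC; α₂ = 0.0005001, so [CO3²⁻] = 0.0005001 × 0.3720 = 0.000186 mmol/L = 0.186 μmol/L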